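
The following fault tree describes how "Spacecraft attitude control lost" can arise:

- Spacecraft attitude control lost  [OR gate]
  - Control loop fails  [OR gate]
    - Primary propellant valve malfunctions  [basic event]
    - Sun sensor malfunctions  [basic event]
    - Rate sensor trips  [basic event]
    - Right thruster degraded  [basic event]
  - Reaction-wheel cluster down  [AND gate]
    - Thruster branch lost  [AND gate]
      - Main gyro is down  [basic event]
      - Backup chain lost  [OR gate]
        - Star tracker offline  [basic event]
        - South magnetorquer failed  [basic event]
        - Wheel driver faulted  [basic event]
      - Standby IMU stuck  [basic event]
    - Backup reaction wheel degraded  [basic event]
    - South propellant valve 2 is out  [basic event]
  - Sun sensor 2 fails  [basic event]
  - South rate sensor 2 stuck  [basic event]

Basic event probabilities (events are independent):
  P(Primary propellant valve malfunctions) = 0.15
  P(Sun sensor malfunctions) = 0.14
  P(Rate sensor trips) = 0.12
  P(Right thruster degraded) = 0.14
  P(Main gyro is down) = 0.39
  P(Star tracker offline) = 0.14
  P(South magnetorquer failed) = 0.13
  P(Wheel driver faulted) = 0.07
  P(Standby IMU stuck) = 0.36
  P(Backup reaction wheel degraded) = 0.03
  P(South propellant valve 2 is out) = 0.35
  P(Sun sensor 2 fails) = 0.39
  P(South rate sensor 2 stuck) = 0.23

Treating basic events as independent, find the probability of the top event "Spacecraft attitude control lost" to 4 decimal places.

P(Control loop fails) [OR] = 1 − (1−0.15) × (1−0.14) × (1−0.12) × (1−0.14) = 0.446779
P(Backup chain lost) [OR] = 1 − (1−0.14) × (1−0.13) × (1−0.07) = 0.304174
P(Thruster branch lost) [AND] = 0.39 × 0.304174 × 0.36 = 0.042706
P(Reaction-wheel cluster down) [AND] = 0.042706 × 0.03 × 0.35 = 0.000448
P(Spacecraft attitude control lost) [OR] = 1 − (1−0.446779) × (1−0.000448) × (1−0.39) × (1−0.23) = 0.740269
Rounded to 4 decimal places: P(Spacecraft attitude control lost) ≈ 0.7403.

0.7403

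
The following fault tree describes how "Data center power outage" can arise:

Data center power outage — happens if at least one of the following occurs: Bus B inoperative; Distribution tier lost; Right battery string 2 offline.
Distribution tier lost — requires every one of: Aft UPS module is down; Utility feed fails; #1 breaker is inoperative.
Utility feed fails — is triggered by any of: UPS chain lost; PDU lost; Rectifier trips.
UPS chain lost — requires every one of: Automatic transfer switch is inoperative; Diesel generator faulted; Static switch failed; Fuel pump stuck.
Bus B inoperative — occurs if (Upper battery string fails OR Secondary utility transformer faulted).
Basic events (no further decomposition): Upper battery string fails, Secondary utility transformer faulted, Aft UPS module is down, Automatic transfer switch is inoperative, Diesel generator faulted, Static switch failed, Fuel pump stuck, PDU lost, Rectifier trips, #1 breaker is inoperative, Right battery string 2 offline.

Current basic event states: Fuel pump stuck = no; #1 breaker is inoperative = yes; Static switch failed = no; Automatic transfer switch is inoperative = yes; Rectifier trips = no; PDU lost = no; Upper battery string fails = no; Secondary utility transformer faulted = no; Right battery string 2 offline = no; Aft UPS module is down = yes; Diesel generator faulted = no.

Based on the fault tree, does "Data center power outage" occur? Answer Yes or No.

Bus B inoperative [OR]: Upper battery string fails=not, Secondary utility transformer faulted=not → no input occurs → does not occur.
UPS chain lost [AND]: Automatic transfer switch is inoperative=occurs, Diesel generator faulted=not, Static switch failed=not, Fuel pump stuck=not → not all inputs occur → does not occur.
Utility feed fails [OR]: UPS chain lost=not, PDU lost=not, Rectifier trips=not → no input occurs → does not occur.
Distribution tier lost [AND]: Aft UPS module is down=occurs, Utility feed fails=not, #1 breaker is inoperative=occurs → not all inputs occur → does not occur.
Data center power outage [OR]: Bus B inoperative=not, Distribution tier lost=not, Right battery string 2 offline=not → no input occurs → does not occur.

No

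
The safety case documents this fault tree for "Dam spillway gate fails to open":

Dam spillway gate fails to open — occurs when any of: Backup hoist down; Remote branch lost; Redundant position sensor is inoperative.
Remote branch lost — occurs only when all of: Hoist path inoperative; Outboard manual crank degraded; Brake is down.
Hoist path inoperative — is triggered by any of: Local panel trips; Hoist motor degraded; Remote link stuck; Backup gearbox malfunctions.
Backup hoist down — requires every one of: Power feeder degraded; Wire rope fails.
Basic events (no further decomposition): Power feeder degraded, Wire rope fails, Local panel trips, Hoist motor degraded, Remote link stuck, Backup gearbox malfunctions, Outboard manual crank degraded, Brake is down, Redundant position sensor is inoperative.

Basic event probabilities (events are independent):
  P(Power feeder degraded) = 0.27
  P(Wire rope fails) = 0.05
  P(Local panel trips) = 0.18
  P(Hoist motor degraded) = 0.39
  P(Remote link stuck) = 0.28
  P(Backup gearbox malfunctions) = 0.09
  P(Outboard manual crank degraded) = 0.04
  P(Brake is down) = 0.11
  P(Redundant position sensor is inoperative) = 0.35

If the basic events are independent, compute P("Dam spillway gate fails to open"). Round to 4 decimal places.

P(Backup hoist down) [AND] = 0.27 × 0.05 = 0.013500
P(Hoist path inoperative) [OR] = 1 − (1−0.18) × (1−0.39) × (1−0.28) × (1−0.09) = 0.672269
P(Remote branch lost) [AND] = 0.672269 × 0.04 × 0.11 = 0.002958
P(Dam spillway gate fails to open) [OR] = 1 − (1−0.013500) × (1−0.002958) × (1−0.35) = 0.360672
Rounded to 4 decimal places: P(Dam spillway gate fails to open) ≈ 0.3607.

0.3607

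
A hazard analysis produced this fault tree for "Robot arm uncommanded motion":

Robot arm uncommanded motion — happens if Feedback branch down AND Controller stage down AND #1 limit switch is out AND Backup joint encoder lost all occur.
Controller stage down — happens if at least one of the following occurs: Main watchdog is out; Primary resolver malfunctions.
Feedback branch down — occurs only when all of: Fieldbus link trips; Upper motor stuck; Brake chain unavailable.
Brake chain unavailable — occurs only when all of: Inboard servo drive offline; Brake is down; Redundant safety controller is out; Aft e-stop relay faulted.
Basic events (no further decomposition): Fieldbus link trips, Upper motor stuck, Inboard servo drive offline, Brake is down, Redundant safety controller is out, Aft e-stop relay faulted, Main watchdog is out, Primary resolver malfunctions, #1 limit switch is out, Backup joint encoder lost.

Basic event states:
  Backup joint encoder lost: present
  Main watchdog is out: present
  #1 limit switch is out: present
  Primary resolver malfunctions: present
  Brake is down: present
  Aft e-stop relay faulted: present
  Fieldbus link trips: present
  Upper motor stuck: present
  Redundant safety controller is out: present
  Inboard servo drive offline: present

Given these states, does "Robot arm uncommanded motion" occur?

Brake chain unavailable [AND]: Inboard servo drive offline=occurs, Brake is down=occurs, Redundant safety controller is out=occurs, Aft e-stop relay faulted=occurs → all inputs occur → occurs.
Feedback branch down [AND]: Fieldbus link trips=occurs, Upper motor stuck=occurs, Brake chain unavailable=occurs → all inputs occur → occurs.
Controller stage down [OR]: Main watchdog is out=occurs, Primary resolver malfunctions=occurs → at least one input occurs → occurs.
Robot arm uncommanded motion [AND]: Feedback branch down=occurs, Controller stage down=occurs, #1 limit switch is out=occurs, Backup joint encoder lost=occurs → all inputs occur → occurs.

Yes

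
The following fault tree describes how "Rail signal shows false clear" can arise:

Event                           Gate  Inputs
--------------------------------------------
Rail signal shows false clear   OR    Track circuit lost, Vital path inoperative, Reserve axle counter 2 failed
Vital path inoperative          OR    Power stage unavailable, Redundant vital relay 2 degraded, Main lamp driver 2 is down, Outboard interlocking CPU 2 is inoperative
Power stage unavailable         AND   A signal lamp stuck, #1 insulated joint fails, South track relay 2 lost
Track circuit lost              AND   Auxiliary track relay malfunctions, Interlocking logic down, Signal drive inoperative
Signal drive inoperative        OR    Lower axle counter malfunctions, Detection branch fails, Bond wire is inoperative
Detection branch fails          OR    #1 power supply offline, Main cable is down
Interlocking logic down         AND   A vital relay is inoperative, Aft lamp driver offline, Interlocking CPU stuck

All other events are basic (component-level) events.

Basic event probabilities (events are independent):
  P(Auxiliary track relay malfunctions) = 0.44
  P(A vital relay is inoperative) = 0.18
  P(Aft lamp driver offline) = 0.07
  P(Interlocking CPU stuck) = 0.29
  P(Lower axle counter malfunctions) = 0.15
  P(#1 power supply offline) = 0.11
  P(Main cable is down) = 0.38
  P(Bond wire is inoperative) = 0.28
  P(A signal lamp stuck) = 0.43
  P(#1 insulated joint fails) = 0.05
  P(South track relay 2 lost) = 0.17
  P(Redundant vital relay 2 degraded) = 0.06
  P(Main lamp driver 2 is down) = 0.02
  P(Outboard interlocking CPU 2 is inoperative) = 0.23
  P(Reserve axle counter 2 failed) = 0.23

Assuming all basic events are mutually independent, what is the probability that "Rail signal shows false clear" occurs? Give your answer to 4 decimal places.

P(Interlocking logic down) [AND] = 0.18 × 0.07 × 0.29 = 0.003654
P(Detection branch fails) [OR] = 1 − (1−0.11) × (1−0.38) = 0.448200
P(Signal drive inoperative) [OR] = 1 − (1−0.15) × (1−0.448200) × (1−0.28) = 0.662298
P(Track circuit lost) [AND] = 0.44 × 0.003654 × 0.662298 = 0.001065
P(Power stage unavailable) [AND] = 0.43 × 0.05 × 0.17 = 0.003655
P(Vital path inoperative) [OR] = 1 − (1−0.003655) × (1−0.06) × (1−0.02) × (1−0.23) = 0.293269
P(Rail signal shows false clear) [OR] = 1 − (1−0.001065) × (1−0.293269) × (1−0.23) = 0.456397
Rounded to 4 decimal places: P(Rail signal shows false clear) ≈ 0.4564.

0.4564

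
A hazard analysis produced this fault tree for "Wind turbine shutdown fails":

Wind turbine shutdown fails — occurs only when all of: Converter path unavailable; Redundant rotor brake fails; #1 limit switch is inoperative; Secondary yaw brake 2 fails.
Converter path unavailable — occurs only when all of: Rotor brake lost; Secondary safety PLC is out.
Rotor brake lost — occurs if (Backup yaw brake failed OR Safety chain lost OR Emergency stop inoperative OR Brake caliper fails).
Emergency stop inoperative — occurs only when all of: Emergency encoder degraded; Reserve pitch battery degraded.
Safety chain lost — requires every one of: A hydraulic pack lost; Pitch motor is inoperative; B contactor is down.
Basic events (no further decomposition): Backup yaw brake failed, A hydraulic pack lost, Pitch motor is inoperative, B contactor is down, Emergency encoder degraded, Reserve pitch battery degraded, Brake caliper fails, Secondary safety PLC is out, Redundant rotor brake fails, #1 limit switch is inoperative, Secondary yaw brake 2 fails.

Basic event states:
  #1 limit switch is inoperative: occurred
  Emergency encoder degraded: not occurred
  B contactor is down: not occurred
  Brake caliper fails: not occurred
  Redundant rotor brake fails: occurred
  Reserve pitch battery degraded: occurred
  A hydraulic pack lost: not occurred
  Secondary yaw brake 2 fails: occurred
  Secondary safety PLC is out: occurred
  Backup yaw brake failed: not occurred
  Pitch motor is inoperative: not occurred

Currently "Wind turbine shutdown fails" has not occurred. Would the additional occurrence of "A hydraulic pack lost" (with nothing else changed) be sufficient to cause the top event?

No

Counterfactual: set "A hydraulic pack lost" to occurred.
Safety chain lost [AND]: A hydraulic pack lost=occurs, Pitch motor is inoperative=not, B contactor is down=not → not all inputs occur → does not occur.
Emergency stop inoperative [AND]: Emergency encoder degraded=not, Reserve pitch battery degraded=occurs → not all inputs occur → does not occur.
Rotor brake lost [OR]: Backup yaw brake failed=not, Safety chain lost=not, Emergency stop inoperative=not, Brake caliper fails=not → no input occurs → does not occur.
Converter path unavailable [AND]: Rotor brake lost=not, Secondary safety PLC is out=occurs → not all inputs occur → does not occur.
Wind turbine shutdown fails [AND]: Converter path unavailable=not, Redundant rotor brake fails=occurs, #1 limit switch is inoperative=occurs, Secondary yaw brake 2 fails=occurs → not all inputs occur → does not occur.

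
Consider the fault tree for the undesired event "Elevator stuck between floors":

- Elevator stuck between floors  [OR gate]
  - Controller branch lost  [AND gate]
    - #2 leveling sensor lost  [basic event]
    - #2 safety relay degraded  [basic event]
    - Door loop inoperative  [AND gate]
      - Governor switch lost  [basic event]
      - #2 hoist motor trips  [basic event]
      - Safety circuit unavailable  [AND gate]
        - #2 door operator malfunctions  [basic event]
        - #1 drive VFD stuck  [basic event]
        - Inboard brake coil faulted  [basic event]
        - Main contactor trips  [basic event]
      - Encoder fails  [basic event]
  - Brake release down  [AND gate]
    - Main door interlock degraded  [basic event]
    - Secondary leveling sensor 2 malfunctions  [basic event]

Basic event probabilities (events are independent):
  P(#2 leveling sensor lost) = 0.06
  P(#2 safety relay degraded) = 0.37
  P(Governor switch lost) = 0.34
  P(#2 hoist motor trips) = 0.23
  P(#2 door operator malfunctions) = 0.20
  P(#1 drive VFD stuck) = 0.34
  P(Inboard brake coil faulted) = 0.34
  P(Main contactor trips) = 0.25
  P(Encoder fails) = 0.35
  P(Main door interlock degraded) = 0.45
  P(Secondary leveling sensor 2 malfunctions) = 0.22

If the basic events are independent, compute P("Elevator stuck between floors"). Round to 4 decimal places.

P(Safety circuit unavailable) [AND] = 0.20 × 0.34 × 0.34 × 0.25 = 0.005780
P(Door loop inoperative) [AND] = 0.34 × 0.23 × 0.005780 × 0.35 = 0.000158
P(Controller branch lost) [AND] = 0.06 × 0.37 × 0.000158 = 0.000004
P(Brake release down) [AND] = 0.45 × 0.22 = 0.099000
P(Elevator stuck between floors) [OR] = 1 − (1−0.000004) × (1−0.099000) = 0.099004
Rounded to 4 decimal places: P(Elevator stuck between floors) ≈ 0.0990.

0.0990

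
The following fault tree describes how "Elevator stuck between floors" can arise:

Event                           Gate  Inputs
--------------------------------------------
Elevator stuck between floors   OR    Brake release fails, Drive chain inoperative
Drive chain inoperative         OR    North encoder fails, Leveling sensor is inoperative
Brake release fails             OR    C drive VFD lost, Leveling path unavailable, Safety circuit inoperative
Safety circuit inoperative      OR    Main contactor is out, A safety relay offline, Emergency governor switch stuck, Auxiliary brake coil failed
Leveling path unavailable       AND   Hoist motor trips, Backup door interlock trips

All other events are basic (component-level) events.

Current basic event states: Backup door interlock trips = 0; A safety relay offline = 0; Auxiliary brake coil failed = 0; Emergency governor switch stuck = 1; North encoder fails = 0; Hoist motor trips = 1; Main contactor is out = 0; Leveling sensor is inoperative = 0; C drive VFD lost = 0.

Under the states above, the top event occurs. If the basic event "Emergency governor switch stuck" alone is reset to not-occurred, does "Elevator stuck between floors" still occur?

No

Counterfactual: set "Emergency governor switch stuck" to not occurred.
Leveling path unavailable [AND]: Hoist motor trips=occurs, Backup door interlock trips=not → not all inputs occur → does not occur.
Safety circuit inoperative [OR]: Main contactor is out=not, A safety relay offline=not, Emergency governor switch stuck=not, Auxiliary brake coil failed=not → no input occurs → does not occur.
Brake release fails [OR]: C drive VFD lost=not, Leveling path unavailable=not, Safety circuit inoperative=not → no input occurs → does not occur.
Drive chain inoperative [OR]: North encoder fails=not, Leveling sensor is inoperative=not → no input occurs → does not occur.
Elevator stuck between floors [OR]: Brake release fails=not, Drive chain inoperative=not → no input occurs → does not occur.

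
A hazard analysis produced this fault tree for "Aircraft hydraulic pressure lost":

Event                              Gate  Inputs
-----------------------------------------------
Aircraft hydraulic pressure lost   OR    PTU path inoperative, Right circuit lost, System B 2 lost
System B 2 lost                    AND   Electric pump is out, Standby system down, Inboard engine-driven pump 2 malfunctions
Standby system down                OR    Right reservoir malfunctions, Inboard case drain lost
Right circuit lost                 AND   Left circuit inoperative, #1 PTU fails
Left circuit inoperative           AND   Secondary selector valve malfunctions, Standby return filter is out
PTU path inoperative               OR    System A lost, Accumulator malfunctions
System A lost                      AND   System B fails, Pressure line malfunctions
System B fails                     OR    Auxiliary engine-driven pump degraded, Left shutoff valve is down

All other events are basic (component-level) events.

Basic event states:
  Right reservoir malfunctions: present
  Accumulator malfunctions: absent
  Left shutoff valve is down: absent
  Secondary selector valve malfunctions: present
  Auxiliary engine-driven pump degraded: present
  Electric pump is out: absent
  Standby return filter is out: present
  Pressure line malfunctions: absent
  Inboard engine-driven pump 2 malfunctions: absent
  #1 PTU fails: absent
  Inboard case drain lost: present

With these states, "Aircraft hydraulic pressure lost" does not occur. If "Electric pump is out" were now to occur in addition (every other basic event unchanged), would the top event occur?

Counterfactual: set "Electric pump is out" to occurred.
System B fails [OR]: Auxiliary engine-driven pump degraded=occurs, Left shutoff valve is down=not → at least one input occurs → occurs.
System A lost [AND]: System B fails=occurs, Pressure line malfunctions=not → not all inputs occur → does not occur.
PTU path inoperative [OR]: System A lost=not, Accumulator malfunctions=not → no input occurs → does not occur.
Left circuit inoperative [AND]: Secondary selector valve malfunctions=occurs, Standby return filter is out=occurs → all inputs occur → occurs.
Right circuit lost [AND]: Left circuit inoperative=occurs, #1 PTU fails=not → not all inputs occur → does not occur.
Standby system down [OR]: Right reservoir malfunctions=occurs, Inboard case drain lost=occurs → at least one input occurs → occurs.
System B 2 lost [AND]: Electric pump is out=occurs, Standby system down=occurs, Inboard engine-driven pump 2 malfunctions=not → not all inputs occur → does not occur.
Aircraft hydraulic pressure lost [OR]: PTU path inoperative=not, Right circuit lost=not, System B 2 lost=not → no input occurs → does not occur.

No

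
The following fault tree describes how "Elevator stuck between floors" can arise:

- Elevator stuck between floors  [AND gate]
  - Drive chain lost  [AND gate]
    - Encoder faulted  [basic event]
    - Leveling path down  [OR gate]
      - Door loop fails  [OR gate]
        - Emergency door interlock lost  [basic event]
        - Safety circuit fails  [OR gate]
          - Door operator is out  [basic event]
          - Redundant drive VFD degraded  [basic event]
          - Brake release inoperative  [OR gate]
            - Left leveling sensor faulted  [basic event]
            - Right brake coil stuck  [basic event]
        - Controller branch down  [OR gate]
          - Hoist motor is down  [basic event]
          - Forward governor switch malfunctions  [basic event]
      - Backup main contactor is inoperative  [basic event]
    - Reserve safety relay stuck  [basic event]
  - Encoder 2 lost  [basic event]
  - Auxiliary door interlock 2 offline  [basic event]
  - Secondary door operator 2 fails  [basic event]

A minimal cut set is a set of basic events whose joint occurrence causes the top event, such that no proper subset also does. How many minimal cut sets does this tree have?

Brake release inoperative [OR]: union of children's cut sets → 2 cut set(s).
Safety circuit fails [OR]: union of children's cut sets → 4 cut set(s).
Controller branch down [OR]: union of children's cut sets → 2 cut set(s).
Door loop fails [OR]: union of children's cut sets → 7 cut set(s).
Leveling path down [OR]: union of children's cut sets → 8 cut set(s).
Drive chain lost [AND]: one cut set from each child combined → 1 × 8 × 1 = 8 cut set(s).
Elevator stuck between floors [AND]: one cut set from each child combined → 8 × 1 × 1 × 1 = 8 cut set(s).
Minimal cut sets: {Auxiliary door interlock 2 offline, Emergency door interlock lost, Encoder 2 lost, Encoder faulted, Reserve safety relay stuck, Secondary door operator 2 fails}; {Auxiliary door interlock 2 offline, Door operator is out, Encoder 2 lost, Encoder faulted, Reserve safety relay stuck, Secondary door operator 2 fails}; {Auxiliary door interlock 2 offline, Encoder 2 lost, Encoder faulted, Redundant drive VFD degraded, Reserve safety relay stuck, Secondary door operator 2 fails}; {Auxiliary door interlock 2 offline, Encoder 2 lost, Encoder faulted, Left leveling sensor faulted, Reserve safety relay stuck, Secondary door operator 2 fails}; {Auxiliary door interlock 2 offline, Encoder 2 lost, Encoder faulted, Reserve safety relay stuck, Right brake coil stuck, Secondary door operator 2 fails}; {Auxiliary door interlock 2 offline, Encoder 2 lost, Encoder faulted, Hoist motor is down, Reserve safety relay stuck, Secondary door operator 2 fails}; {Auxiliary door interlock 2 offline, Encoder 2 lost, Encoder faulted, Forward governor switch malfunctions, Reserve safety relay stuck, Secondary door operator 2 fails}; {Auxiliary door interlock 2 offline, Backup main contactor is inoperative, Encoder 2 lost, Encoder faulted, Reserve safety relay stuck, Secondary door operator 2 fails}.

8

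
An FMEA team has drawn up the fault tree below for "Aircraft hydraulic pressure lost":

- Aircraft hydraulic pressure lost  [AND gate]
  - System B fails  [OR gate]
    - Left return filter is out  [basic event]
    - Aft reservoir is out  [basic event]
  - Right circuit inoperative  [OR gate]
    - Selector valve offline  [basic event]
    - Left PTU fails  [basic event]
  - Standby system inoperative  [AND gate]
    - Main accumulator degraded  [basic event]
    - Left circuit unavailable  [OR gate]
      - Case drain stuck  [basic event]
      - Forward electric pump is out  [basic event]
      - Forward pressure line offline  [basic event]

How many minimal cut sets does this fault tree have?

System B fails [OR]: union of children's cut sets → 2 cut set(s).
Right circuit inoperative [OR]: union of children's cut sets → 2 cut set(s).
Left circuit unavailable [OR]: union of children's cut sets → 3 cut set(s).
Standby system inoperative [AND]: one cut set from each child combined → 1 × 3 = 3 cut set(s).
Aircraft hydraulic pressure lost [AND]: one cut set from each child combined → 2 × 2 × 3 = 12 cut set(s).

12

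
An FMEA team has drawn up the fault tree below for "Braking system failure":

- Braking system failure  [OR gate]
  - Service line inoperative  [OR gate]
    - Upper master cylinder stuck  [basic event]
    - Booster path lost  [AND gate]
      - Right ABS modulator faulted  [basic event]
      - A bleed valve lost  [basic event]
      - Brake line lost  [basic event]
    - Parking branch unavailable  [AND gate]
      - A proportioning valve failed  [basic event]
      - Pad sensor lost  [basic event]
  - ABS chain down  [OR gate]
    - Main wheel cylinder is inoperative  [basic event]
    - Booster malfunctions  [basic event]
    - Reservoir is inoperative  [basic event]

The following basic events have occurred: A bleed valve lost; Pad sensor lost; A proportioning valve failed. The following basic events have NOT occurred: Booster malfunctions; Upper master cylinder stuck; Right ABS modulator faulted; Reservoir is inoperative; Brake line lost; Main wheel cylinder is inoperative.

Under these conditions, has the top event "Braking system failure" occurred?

Booster path lost [AND]: Right ABS modulator faulted=not, A bleed valve lost=occurs, Brake line lost=not → not all inputs occur → does not occur.
Parking branch unavailable [AND]: A proportioning valve failed=occurs, Pad sensor lost=occurs → all inputs occur → occurs.
Service line inoperative [OR]: Upper master cylinder stuck=not, Booster path lost=not, Parking branch unavailable=occurs → at least one input occurs → occurs.
ABS chain down [OR]: Main wheel cylinder is inoperative=not, Booster malfunctions=not, Reservoir is inoperative=not → no input occurs → does not occur.
Braking system failure [OR]: Service line inoperative=occurs, ABS chain down=not → at least one input occurs → occurs.

Yes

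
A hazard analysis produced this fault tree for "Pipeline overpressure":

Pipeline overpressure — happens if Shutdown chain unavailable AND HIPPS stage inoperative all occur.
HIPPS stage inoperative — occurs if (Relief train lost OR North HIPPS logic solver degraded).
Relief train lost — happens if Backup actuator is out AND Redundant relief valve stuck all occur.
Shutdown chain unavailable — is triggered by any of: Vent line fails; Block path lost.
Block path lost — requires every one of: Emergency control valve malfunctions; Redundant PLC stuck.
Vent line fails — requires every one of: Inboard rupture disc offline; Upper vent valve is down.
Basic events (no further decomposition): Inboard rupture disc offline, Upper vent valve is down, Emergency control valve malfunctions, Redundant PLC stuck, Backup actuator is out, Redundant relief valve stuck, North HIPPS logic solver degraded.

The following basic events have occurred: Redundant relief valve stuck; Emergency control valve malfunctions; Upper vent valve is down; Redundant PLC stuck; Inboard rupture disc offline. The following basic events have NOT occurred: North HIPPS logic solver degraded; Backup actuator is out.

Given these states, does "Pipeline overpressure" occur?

Vent line fails [AND]: Inboard rupture disc offline=occurs, Upper vent valve is down=occurs → all inputs occur → occurs.
Block path lost [AND]: Emergency control valve malfunctions=occurs, Redundant PLC stuck=occurs → all inputs occur → occurs.
Shutdown chain unavailable [OR]: Vent line fails=occurs, Block path lost=occurs → at least one input occurs → occurs.
Relief train lost [AND]: Backup actuator is out=not, Redundant relief valve stuck=occurs → not all inputs occur → does not occur.
HIPPS stage inoperative [OR]: Relief train lost=not, North HIPPS logic solver degraded=not → no input occurs → does not occur.
Pipeline overpressure [AND]: Shutdown chain unavailable=occurs, HIPPS stage inoperative=not → not all inputs occur → does not occur.

No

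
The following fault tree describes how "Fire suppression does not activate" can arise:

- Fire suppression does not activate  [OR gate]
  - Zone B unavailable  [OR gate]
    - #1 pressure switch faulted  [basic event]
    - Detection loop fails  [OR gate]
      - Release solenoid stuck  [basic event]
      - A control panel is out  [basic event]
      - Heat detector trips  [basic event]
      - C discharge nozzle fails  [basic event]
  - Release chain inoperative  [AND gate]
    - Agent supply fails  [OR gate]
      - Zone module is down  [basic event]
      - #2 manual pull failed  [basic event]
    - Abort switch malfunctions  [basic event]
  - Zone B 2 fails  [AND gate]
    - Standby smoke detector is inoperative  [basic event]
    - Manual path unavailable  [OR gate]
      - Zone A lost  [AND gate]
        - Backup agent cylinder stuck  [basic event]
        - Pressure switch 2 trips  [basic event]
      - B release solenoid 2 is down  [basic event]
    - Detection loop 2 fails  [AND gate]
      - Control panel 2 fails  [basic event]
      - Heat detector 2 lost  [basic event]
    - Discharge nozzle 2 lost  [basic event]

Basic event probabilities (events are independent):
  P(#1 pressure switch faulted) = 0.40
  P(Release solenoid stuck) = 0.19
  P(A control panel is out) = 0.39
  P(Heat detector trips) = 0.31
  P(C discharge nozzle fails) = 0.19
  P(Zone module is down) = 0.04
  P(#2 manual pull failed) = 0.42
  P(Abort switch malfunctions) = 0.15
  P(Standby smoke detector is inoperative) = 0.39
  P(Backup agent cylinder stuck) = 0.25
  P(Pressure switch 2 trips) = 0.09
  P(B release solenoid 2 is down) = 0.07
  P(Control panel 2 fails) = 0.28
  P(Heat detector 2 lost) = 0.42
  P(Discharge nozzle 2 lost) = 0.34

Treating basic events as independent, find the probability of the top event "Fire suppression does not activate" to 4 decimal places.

P(Detection loop fails) [OR] = 1 − (1−0.19) × (1−0.39) × (1−0.31) × (1−0.19) = 0.723848
P(Zone B unavailable) [OR] = 1 − (1−0.40) × (1−0.723848) = 0.834309
P(Agent supply fails) [OR] = 1 − (1−0.04) × (1−0.42) = 0.443200
P(Release chain inoperative) [AND] = 0.443200 × 0.15 = 0.066480
P(Zone A lost) [AND] = 0.25 × 0.09 = 0.022500
P(Manual path unavailable) [OR] = 1 − (1−0.022500) × (1−0.07) = 0.090925
P(Detection loop 2 fails) [AND] = 0.28 × 0.42 = 0.117600
P(Zone B 2 fails) [AND] = 0.39 × 0.090925 × 0.117600 × 0.34 = 0.001418
P(Fire suppression does not activate) [OR] = 1 − (1−0.834309) × (1−0.066480) × (1−0.001418) = 0.845543
Rounded to 4 decimal places: P(Fire suppression does not activate) ≈ 0.8455.

0.8455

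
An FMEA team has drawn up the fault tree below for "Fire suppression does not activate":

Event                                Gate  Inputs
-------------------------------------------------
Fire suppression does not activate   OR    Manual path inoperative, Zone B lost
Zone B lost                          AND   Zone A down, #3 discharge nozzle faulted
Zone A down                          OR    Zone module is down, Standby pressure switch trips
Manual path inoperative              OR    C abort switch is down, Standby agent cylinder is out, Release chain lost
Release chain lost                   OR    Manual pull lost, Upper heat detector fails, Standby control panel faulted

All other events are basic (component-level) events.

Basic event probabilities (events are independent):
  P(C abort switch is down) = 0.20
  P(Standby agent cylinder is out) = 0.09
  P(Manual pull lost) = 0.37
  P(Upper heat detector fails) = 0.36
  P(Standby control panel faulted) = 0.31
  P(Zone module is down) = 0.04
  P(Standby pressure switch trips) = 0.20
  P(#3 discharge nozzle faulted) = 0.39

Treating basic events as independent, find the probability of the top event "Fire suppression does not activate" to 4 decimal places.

P(Release chain lost) [OR] = 1 − (1−0.37) × (1−0.36) × (1−0.31) = 0.721792
P(Manual path inoperative) [OR] = 1 − (1−0.20) × (1−0.09) × (1−0.721792) = 0.797465
P(Zone A down) [OR] = 1 − (1−0.04) × (1−0.20) = 0.232000
P(Zone B lost) [AND] = 0.232000 × 0.39 = 0.090480
P(Fire suppression does not activate) [OR] = 1 − (1−0.797465) × (1−0.090480) = 0.815790
Rounded to 4 decimal places: P(Fire suppression does not activate) ≈ 0.8158.

0.8158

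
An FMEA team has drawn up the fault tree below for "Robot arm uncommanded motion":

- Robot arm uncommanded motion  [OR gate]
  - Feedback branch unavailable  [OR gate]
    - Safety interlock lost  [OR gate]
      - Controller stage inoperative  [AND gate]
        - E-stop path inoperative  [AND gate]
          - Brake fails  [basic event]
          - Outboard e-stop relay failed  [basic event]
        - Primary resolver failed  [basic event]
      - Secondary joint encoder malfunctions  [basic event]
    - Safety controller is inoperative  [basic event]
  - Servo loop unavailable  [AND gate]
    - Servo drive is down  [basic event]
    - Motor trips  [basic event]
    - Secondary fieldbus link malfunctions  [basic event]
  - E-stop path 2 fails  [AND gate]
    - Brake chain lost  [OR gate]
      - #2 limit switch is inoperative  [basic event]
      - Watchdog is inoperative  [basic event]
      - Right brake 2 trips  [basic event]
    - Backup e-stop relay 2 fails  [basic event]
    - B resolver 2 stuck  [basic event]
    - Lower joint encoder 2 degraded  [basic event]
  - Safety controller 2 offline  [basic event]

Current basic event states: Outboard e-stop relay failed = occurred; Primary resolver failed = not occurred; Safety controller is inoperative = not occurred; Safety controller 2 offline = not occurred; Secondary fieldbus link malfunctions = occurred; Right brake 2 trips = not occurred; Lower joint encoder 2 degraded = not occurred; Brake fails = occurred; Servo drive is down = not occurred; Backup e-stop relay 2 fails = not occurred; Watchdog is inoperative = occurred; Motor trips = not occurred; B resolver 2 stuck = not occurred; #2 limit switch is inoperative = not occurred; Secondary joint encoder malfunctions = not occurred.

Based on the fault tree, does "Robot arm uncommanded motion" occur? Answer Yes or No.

No

E-stop path inoperative [AND]: Brake fails=occurs, Outboard e-stop relay failed=occurs → all inputs occur → occurs.
Controller stage inoperative [AND]: E-stop path inoperative=occurs, Primary resolver failed=not → not all inputs occur → does not occur.
Safety interlock lost [OR]: Controller stage inoperative=not, Secondary joint encoder malfunctions=not → no input occurs → does not occur.
Feedback branch unavailable [OR]: Safety interlock lost=not, Safety controller is inoperative=not → no input occurs → does not occur.
Servo loop unavailable [AND]: Servo drive is down=not, Motor trips=not, Secondary fieldbus link malfunctions=occurs → not all inputs occur → does not occur.
Brake chain lost [OR]: #2 limit switch is inoperative=not, Watchdog is inoperative=occurs, Right brake 2 trips=not → at least one input occurs → occurs.
E-stop path 2 fails [AND]: Brake chain lost=occurs, Backup e-stop relay 2 fails=not, B resolver 2 stuck=not, Lower joint encoder 2 degraded=not → not all inputs occur → does not occur.
Robot arm uncommanded motion [OR]: Feedback branch unavailable=not, Servo loop unavailable=not, E-stop path 2 fails=not, Safety controller 2 offline=not → no input occurs → does not occur.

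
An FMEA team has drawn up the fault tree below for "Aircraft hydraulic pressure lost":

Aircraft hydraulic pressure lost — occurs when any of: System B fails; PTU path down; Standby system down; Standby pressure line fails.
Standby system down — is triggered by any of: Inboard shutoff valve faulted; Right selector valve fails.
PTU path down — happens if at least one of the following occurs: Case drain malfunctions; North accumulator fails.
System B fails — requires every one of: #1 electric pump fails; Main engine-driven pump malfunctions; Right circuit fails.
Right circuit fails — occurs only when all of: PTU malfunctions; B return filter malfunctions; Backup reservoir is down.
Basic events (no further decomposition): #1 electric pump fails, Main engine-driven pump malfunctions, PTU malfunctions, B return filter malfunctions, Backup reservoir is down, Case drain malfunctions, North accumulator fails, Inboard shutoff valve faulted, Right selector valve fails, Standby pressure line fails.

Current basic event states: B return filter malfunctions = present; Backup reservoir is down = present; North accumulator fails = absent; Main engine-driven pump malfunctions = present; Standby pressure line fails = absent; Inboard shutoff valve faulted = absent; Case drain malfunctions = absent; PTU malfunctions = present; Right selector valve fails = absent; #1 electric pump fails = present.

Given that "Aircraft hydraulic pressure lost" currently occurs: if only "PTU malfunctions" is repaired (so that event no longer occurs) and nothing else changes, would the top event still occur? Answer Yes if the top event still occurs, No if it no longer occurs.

Counterfactual: set "PTU malfunctions" to not occurred.
Right circuit fails [AND]: PTU malfunctions=not, B return filter malfunctions=occurs, Backup reservoir is down=occurs → not all inputs occur → does not occur.
System B fails [AND]: #1 electric pump fails=occurs, Main engine-driven pump malfunctions=occurs, Right circuit fails=not → not all inputs occur → does not occur.
PTU path down [OR]: Case drain malfunctions=not, North accumulator fails=not → no input occurs → does not occur.
Standby system down [OR]: Inboard shutoff valve faulted=not, Right selector valve fails=not → no input occurs → does not occur.
Aircraft hydraulic pressure lost [OR]: System B fails=not, PTU path down=not, Standby system down=not, Standby pressure line fails=not → no input occurs → does not occur.

No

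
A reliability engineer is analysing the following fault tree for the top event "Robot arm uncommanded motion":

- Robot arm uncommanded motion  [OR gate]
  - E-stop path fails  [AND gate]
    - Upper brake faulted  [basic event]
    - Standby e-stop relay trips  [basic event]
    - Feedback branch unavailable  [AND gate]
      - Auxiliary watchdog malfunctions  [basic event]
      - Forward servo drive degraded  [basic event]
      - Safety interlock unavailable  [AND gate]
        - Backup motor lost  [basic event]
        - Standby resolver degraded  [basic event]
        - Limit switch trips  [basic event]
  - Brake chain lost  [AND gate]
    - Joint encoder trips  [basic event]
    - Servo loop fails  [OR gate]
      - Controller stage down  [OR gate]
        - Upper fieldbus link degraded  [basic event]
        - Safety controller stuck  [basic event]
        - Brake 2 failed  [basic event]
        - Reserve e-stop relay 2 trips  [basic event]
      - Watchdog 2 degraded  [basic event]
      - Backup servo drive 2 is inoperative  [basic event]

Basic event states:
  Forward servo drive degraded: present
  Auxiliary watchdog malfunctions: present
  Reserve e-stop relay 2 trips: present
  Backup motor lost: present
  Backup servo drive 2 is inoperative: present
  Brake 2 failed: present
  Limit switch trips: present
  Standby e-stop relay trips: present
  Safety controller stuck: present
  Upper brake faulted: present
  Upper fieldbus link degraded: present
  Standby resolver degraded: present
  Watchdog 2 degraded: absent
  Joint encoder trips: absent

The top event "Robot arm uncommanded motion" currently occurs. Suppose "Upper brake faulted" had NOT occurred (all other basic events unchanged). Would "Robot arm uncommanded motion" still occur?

Counterfactual: set "Upper brake faulted" to not occurred.
Safety interlock unavailable [AND]: Backup motor lost=occurs, Standby resolver degraded=occurs, Limit switch trips=occurs → all inputs occur → occurs.
Feedback branch unavailable [AND]: Auxiliary watchdog malfunctions=occurs, Forward servo drive degraded=occurs, Safety interlock unavailable=occurs → all inputs occur → occurs.
E-stop path fails [AND]: Upper brake faulted=not, Standby e-stop relay trips=occurs, Feedback branch unavailable=occurs → not all inputs occur → does not occur.
Controller stage down [OR]: Upper fieldbus link degraded=occurs, Safety controller stuck=occurs, Brake 2 failed=occurs, Reserve e-stop relay 2 trips=occurs → at least one input occurs → occurs.
Servo loop fails [OR]: Controller stage down=occurs, Watchdog 2 degraded=not, Backup servo drive 2 is inoperative=occurs → at least one input occurs → occurs.
Brake chain lost [AND]: Joint encoder trips=not, Servo loop fails=occurs → not all inputs occur → does not occur.
Robot arm uncommanded motion [OR]: E-stop path fails=not, Brake chain lost=not → no input occurs → does not occur.

No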